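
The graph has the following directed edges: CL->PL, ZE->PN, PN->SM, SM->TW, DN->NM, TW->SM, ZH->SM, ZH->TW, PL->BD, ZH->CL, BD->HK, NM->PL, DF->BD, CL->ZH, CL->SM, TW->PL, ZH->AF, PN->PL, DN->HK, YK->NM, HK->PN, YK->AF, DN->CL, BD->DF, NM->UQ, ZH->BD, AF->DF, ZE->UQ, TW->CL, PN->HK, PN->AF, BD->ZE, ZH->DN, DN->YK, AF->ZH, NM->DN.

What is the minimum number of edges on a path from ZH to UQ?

3

Level 0: ZH
Level 1: AF, BD, CL, DN, SM, TW
Level 2: DF, HK, NM, PL, YK, ZE
Level 3: PN, UQ
UQ first appears at level 3.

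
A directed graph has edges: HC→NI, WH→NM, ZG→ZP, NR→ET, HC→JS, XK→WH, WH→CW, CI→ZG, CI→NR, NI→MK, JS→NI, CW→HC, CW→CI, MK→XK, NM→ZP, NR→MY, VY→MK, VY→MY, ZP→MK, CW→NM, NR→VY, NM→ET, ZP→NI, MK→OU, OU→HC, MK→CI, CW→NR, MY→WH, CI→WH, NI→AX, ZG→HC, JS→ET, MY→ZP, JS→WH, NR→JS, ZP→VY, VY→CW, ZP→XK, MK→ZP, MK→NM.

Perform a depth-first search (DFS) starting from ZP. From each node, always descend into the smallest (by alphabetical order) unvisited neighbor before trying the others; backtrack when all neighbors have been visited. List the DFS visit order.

ZP MK CI NR ET JS NI AX WH CW HC NM MY VY ZG OU XK

Visit ZP
ZP → MK
MK → CI
CI → NR
NR → ET
NR → JS
JS → NI
NI → AX
JS → WH
WH → CW
CW → HC
CW → NM
NR → MY
NR → VY
CI → ZG
MK → OU
MK → XK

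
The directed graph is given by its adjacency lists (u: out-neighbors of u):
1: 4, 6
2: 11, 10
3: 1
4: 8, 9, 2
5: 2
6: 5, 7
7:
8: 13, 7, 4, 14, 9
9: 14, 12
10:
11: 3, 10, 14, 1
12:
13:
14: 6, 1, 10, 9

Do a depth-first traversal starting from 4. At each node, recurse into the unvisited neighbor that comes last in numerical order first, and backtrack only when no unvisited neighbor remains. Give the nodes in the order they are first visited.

4, 9, 14, 10, 6, 7, 5, 2, 11, 3, 1, 12, 8, 13

Visit 4
4 → 9
9 → 14
14 → 10
14 → 6
6 → 7
6 → 5
5 → 2
2 → 11
11 → 3
3 → 1
9 → 12
4 → 8
8 → 13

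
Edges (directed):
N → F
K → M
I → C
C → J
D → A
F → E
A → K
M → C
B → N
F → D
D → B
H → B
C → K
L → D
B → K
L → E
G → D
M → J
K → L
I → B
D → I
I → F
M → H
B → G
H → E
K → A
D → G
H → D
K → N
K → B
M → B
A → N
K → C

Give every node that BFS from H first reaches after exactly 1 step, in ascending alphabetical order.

B, D, E

Level 0: H
Level 1: B, D, E
Level 2: A, G, I, K, N
Level 3: C, F, L, M
Level 4: J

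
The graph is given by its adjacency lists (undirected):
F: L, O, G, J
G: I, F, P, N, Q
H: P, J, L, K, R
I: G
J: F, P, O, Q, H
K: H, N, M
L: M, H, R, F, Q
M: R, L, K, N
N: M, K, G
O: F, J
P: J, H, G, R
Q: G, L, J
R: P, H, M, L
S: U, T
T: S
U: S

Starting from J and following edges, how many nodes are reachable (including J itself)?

BFS from J visits: J, F, P, O, Q, H, L, G, R, K, M, I, N
Reachable nodes: 13 of 16 total.

13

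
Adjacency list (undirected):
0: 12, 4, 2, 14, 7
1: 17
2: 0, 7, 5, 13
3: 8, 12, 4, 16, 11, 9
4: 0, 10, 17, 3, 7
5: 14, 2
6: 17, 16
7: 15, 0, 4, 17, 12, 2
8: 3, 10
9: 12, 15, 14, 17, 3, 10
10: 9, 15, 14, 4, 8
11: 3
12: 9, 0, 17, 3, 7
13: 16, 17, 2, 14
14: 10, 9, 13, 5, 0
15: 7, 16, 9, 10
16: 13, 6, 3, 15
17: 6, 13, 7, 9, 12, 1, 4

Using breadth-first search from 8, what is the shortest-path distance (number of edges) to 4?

2

Level 0: 8
Level 1: 3, 10
Level 2: 4, 9, 11, 12, 14, 15, 16
Level 3: 0, 5, 6, 7, 13, 17
Level 4: 1, 2
4 first appears at level 2.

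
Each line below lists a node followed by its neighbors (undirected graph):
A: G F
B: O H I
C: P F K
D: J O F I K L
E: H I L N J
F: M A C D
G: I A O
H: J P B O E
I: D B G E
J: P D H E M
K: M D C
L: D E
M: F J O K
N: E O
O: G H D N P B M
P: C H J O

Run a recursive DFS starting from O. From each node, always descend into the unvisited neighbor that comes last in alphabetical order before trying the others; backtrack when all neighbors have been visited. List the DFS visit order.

O, P, J, M, K, D, L, E, N, I, G, A, F, C, B, H

Visit O
O → P
P → J
J → M
M → K
K → D
D → L
L → E
E → N
E → I
I → G
G → A
A → F
F → C
I → B
B → H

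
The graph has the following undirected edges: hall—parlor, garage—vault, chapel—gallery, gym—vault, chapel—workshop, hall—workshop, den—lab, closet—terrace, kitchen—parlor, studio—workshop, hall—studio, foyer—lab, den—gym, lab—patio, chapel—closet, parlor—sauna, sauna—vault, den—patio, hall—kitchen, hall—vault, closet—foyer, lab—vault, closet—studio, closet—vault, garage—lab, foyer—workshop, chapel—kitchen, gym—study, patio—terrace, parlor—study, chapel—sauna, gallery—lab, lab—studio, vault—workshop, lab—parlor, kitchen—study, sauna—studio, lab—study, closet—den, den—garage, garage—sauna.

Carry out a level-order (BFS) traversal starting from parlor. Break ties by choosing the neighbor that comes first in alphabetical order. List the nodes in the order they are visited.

parlor → hall → kitchen → lab → sauna → study → studio → vault → workshop → chapel → den → foyer → gallery → garage → patio → gym → closet → terrace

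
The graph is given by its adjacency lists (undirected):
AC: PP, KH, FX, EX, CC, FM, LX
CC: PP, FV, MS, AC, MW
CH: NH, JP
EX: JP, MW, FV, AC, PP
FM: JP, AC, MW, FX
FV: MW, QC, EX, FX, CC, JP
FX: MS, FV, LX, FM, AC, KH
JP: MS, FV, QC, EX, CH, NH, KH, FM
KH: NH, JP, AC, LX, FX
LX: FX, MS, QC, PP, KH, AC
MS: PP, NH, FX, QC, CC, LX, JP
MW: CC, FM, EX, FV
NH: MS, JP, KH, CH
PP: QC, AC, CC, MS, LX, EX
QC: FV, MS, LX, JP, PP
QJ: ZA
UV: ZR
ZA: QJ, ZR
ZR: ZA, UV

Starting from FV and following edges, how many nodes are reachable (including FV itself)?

15

BFS from FV visits: FV, QC, MW, JP, FX, EX, CC, PP, MS, LX, FM, NH, KH, CH, AC
Reachable nodes: 15 of 19 total.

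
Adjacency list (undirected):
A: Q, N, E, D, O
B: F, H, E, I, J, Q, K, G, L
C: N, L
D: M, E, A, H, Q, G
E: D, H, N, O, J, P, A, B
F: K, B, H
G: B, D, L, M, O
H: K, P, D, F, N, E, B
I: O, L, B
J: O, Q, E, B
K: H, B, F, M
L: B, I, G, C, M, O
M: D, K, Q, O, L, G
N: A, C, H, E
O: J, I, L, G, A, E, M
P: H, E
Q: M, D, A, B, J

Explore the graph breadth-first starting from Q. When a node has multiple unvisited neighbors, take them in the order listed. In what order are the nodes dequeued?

Q -> M -> D -> A -> B -> J -> K -> O -> L -> G -> E -> H -> N -> F -> I -> C -> P

Visit Q; enqueue M, D, A, B, J → queue [M, D, A, B, J]
Visit M; enqueue K, O, L, G → queue [D, A, B, J, K, O, L, G]
Visit D; enqueue E, H → queue [A, B, J, K, O, L, G, E, H]
Visit A; enqueue N → queue [B, J, K, O, L, G, E, H, N]
Visit B; enqueue F, I → queue [J, K, O, L, G, E, H, N, F, I]
Visit J → queue [K, O, L, G, E, H, N, F, I]
Visit K → queue [O, L, G, E, H, N, F, I]
Visit O → queue [L, G, E, H, N, F, I]
Visit L; enqueue C → queue [G, E, H, N, F, I, C]
Visit G → queue [E, H, N, F, I, C]
Visit E; enqueue P → queue [H, N, F, I, C, P]
Visit H → queue [N, F, I, C, P]
Visit N → queue [F, I, C, P]
Visit F → queue [I, C, P]
Visit I → queue [C, P]
Visit C → queue [P]
Visit P → queue []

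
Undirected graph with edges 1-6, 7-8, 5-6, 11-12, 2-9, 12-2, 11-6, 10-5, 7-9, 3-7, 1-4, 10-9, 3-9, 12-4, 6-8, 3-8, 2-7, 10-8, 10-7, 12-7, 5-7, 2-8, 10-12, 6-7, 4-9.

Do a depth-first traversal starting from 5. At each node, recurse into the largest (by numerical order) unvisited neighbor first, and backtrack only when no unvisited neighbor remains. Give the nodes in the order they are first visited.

5, 10, 12, 11, 6, 8, 7, 9, 4, 1, 3, 2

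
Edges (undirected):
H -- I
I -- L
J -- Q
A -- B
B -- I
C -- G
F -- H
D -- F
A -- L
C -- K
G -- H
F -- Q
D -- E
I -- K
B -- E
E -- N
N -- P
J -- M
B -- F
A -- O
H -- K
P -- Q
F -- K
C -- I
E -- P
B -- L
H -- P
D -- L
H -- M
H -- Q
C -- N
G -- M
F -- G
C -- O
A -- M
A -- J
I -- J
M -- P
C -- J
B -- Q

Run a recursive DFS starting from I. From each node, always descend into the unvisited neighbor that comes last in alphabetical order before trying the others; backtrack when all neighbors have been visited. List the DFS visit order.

Visit I
I → L
L → D
D → F
F → Q
Q → P
P → N
N → E
E → B
B → A
A → O
O → C
C → K
K → H
H → M
M → J
M → G

I → L → D → F → Q → P → N → E → B → A → O → C → K → H → M → J → G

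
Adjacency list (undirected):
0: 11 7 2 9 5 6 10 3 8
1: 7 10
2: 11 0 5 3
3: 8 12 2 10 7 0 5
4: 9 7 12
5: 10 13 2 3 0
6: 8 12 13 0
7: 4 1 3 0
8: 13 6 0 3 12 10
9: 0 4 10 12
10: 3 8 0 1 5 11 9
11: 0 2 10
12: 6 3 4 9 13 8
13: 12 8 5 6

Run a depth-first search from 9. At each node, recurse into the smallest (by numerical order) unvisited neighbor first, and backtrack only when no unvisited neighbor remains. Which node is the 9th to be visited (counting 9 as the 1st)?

4

Visit 9
9 → 0
0 → 2
2 → 3
3 → 5
5 → 10
10 → 1
1 → 7
7 → 4
4 → 12
12 → 6
6 → 8
8 → 13
10 → 11

Visit order: 9, 0, 2, 3, 5, 10, 1, 7, 4, 12, 6, 8, 13, 11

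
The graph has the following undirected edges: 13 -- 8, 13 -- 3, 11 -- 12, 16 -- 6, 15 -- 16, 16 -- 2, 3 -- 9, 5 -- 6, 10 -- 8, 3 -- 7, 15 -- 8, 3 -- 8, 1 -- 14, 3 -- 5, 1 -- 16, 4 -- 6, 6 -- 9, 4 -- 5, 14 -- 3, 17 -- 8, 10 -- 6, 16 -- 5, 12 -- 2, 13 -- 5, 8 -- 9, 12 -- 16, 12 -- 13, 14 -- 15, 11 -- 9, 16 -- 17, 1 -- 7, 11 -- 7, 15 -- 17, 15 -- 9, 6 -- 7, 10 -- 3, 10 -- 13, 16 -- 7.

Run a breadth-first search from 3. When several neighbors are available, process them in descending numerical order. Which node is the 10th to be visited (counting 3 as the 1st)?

1

Visit 3; enqueue 14, 13, 10, 9, 8, 7, 5 → queue [14, 13, 10, 9, 8, 7, 5]
Visit 14; enqueue 15, 1 → queue [13, 10, 9, 8, 7, 5, 15, 1]
Visit 13; enqueue 12 → queue [10, 9, 8, 7, 5, 15, 1, 12]
Visit 10; enqueue 6 → queue [9, 8, 7, 5, 15, 1, 12, 6]
Visit 9; enqueue 11 → queue [8, 7, 5, 15, 1, 12, 6, 11]
Visit 8; enqueue 17 → queue [7, 5, 15, 1, 12, 6, 11, 17]
Visit 7; enqueue 16 → queue [5, 15, 1, 12, 6, 11, 17, 16]
Visit 5; enqueue 4 → queue [15, 1, 12, 6, 11, 17, 16, 4]
Visit 15 → queue [1, 12, 6, 11, 17, 16, 4]
Visit 1 → queue [12, 6, 11, 17, 16, 4]
Visit 12; enqueue 2 → queue [6, 11, 17, 16, 4, 2]
Visit 6 → queue [11, 17, 16, 4, 2]
Visit 11 → queue [17, 16, 4, 2]
Visit 17 → queue [16, 4, 2]
Visit 16 → queue [4, 2]
Visit 4 → queue [2]
Visit 2 → queue []

Visit order: 3, 14, 13, 10, 9, 8, 7, 5, 15, 1, 12, 6, 11, 17, 16, 4, 2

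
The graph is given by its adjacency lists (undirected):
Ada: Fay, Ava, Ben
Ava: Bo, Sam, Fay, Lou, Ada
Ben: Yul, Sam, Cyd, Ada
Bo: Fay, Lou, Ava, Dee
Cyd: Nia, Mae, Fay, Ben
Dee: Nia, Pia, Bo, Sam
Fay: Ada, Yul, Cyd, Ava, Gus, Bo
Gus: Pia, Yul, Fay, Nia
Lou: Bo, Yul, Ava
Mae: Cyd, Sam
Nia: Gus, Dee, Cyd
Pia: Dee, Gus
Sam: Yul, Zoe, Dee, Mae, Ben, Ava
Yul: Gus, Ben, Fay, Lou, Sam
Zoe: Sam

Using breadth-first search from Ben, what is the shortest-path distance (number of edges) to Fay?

Level 0: Ben
Level 1: Ada, Cyd, Sam, Yul
Level 2: Ava, Dee, Fay, Gus, Lou, Mae, Nia, Zoe
Level 3: Bo, Pia
Fay first appears at level 2.

2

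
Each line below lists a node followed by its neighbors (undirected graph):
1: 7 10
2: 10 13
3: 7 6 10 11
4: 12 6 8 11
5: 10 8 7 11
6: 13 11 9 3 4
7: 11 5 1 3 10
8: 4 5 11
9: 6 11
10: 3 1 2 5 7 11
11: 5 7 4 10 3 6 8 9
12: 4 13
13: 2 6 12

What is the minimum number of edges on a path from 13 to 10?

Level 0: 13
Level 1: 2, 6, 12
Level 2: 3, 4, 9, 10, 11
Level 3: 1, 5, 7, 8
10 first appears at level 2.

2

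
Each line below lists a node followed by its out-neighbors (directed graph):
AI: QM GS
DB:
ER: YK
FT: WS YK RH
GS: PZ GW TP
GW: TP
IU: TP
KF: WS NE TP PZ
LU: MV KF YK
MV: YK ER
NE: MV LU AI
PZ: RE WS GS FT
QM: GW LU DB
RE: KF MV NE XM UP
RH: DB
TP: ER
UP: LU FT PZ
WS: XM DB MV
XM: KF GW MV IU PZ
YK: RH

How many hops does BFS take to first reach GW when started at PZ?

Level 0: PZ
Level 1: FT, GS, RE, WS
Level 2: DB, GW, KF, MV, NE, RH, TP, UP, XM, YK
Level 3: AI, ER, IU, LU
Level 4: QM
GW first appears at level 2.

2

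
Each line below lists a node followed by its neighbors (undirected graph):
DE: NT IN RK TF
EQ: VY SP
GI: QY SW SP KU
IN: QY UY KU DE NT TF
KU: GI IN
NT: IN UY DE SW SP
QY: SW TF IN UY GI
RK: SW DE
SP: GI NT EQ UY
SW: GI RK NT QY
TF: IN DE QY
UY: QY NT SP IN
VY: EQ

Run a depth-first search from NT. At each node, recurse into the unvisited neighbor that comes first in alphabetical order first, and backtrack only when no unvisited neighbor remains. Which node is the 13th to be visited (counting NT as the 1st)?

VY

Visit NT
NT → DE
DE → IN
IN → KU
KU → GI
GI → QY
QY → SW
SW → RK
QY → TF
QY → UY
UY → SP
SP → EQ
EQ → VY

Visit order: NT, DE, IN, KU, GI, QY, SW, RK, TF, UY, SP, EQ, VY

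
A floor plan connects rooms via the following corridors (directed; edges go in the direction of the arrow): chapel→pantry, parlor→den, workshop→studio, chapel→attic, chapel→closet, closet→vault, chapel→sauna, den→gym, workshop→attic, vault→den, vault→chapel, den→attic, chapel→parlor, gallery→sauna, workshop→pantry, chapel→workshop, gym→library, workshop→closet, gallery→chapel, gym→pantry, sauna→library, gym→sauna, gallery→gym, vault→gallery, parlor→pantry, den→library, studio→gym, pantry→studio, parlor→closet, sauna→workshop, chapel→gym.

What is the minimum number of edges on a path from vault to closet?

2

Level 0: vault
Level 1: chapel, den, gallery
Level 2: attic, closet, gym, library, pantry, parlor, sauna, workshop
Level 3: studio
closet first appears at level 2.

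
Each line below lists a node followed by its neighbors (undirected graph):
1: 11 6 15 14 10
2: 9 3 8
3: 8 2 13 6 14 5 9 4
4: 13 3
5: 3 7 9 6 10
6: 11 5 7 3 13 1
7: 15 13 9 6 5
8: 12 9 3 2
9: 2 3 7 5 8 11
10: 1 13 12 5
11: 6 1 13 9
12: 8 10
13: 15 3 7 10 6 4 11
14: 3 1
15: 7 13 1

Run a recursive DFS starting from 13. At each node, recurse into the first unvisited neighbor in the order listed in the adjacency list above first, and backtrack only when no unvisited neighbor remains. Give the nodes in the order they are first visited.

13, 15, 7, 9, 2, 3, 8, 12, 10, 1, 11, 6, 5, 14, 4

Visit 13
13 → 15
15 → 7
7 → 9
9 → 2
2 → 3
3 → 8
8 → 12
12 → 10
10 → 1
1 → 11
11 → 6
6 → 5
1 → 14
3 → 4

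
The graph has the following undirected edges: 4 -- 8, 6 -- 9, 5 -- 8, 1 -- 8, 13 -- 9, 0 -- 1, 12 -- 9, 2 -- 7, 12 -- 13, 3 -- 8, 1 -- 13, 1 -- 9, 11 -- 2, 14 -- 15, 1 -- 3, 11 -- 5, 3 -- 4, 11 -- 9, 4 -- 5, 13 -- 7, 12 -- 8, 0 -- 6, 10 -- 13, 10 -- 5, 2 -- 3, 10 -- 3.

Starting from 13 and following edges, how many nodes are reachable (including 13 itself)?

BFS from 13 visits: 13, 1, 7, 9, 10, 12, 0, 3, 8, 2, 6, 11, 5, 4
Reachable nodes: 14 of 16 total.

14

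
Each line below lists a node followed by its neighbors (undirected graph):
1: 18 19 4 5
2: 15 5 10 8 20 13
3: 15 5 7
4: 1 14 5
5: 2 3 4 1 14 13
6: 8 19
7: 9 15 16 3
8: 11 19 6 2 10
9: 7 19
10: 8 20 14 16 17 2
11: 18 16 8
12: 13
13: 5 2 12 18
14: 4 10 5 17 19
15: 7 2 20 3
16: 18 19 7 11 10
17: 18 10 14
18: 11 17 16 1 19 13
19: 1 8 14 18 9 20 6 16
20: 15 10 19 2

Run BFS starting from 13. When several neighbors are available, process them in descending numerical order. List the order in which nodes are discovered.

13 18 12 5 2 19 17 16 11 1 14 4 3 20 15 10 8 9 6 7

Visit 13; enqueue 18, 12, 5, 2 → queue [18, 12, 5, 2]
Visit 18; enqueue 19, 17, 16, 11, 1 → queue [12, 5, 2, 19, 17, 16, 11, 1]
Visit 12 → queue [5, 2, 19, 17, 16, 11, 1]
Visit 5; enqueue 14, 4, 3 → queue [2, 19, 17, 16, 11, 1, 14, 4, 3]
Visit 2; enqueue 20, 15, 10, 8 → queue [19, 17, 16, 11, 1, 14, 4, 3, 20, 15, 10, 8]
Visit 19; enqueue 9, 6 → queue [17, 16, 11, 1, 14, 4, 3, 20, 15, 10, 8, 9, 6]
Visit 17 → queue [16, 11, 1, 14, 4, 3, 20, 15, 10, 8, 9, 6]
Visit 16; enqueue 7 → queue [11, 1, 14, 4, 3, 20, 15, 10, 8, 9, 6, 7]
Visit 11 → queue [1, 14, 4, 3, 20, 15, 10, 8, 9, 6, 7]
Visit 1 → queue [14, 4, 3, 20, 15, 10, 8, 9, 6, 7]
Visit 14 → queue [4, 3, 20, 15, 10, 8, 9, 6, 7]
Visit 4 → queue [3, 20, 15, 10, 8, 9, 6, 7]
Visit 3 → queue [20, 15, 10, 8, 9, 6, 7]
Visit 20 → queue [15, 10, 8, 9, 6, 7]
Visit 15 → queue [10, 8, 9, 6, 7]
Visit 10 → queue [8, 9, 6, 7]
Visit 8 → queue [9, 6, 7]
Visit 9 → queue [6, 7]
Visit 6 → queue [7]
Visit 7 → queue []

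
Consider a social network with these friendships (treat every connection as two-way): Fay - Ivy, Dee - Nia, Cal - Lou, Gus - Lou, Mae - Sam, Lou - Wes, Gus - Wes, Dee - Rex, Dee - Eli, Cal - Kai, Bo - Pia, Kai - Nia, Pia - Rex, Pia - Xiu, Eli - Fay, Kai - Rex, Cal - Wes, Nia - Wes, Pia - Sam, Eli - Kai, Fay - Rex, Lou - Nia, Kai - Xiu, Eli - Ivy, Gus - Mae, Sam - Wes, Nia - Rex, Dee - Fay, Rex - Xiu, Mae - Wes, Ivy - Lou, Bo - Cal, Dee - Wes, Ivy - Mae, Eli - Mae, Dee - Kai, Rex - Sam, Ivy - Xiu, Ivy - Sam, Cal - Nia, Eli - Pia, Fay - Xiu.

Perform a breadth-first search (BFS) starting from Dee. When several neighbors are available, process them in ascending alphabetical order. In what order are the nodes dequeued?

Dee -> Eli -> Fay -> Kai -> Nia -> Rex -> Wes -> Ivy -> Mae -> Pia -> Xiu -> Cal -> Lou -> Sam -> Gus -> Bo

Visit Dee; enqueue Eli, Fay, Kai, Nia, Rex, Wes → queue [Eli, Fay, Kai, Nia, Rex, Wes]
Visit Eli; enqueue Ivy, Mae, Pia → queue [Fay, Kai, Nia, Rex, Wes, Ivy, Mae, Pia]
Visit Fay; enqueue Xiu → queue [Kai, Nia, Rex, Wes, Ivy, Mae, Pia, Xiu]
Visit Kai; enqueue Cal → queue [Nia, Rex, Wes, Ivy, Mae, Pia, Xiu, Cal]
Visit Nia; enqueue Lou → queue [Rex, Wes, Ivy, Mae, Pia, Xiu, Cal, Lou]
Visit Rex; enqueue Sam → queue [Wes, Ivy, Mae, Pia, Xiu, Cal, Lou, Sam]
Visit Wes; enqueue Gus → queue [Ivy, Mae, Pia, Xiu, Cal, Lou, Sam, Gus]
Visit Ivy → queue [Mae, Pia, Xiu, Cal, Lou, Sam, Gus]
Visit Mae → queue [Pia, Xiu, Cal, Lou, Sam, Gus]
Visit Pia; enqueue Bo → queue [Xiu, Cal, Lou, Sam, Gus, Bo]
Visit Xiu → queue [Cal, Lou, Sam, Gus, Bo]
Visit Cal → queue [Lou, Sam, Gus, Bo]
Visit Lou → queue [Sam, Gus, Bo]
Visit Sam → queue [Gus, Bo]
Visit Gus → queue [Bo]
Visit Bo → queue []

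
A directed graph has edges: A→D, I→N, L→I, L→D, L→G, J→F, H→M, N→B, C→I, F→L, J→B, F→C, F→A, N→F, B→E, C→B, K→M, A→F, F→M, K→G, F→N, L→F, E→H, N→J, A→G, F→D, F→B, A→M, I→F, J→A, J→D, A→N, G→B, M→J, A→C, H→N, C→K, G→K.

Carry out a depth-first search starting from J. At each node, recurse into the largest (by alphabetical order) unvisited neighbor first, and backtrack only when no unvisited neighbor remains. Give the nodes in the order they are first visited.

J -> F -> N -> B -> E -> H -> M -> L -> I -> G -> K -> D -> C -> A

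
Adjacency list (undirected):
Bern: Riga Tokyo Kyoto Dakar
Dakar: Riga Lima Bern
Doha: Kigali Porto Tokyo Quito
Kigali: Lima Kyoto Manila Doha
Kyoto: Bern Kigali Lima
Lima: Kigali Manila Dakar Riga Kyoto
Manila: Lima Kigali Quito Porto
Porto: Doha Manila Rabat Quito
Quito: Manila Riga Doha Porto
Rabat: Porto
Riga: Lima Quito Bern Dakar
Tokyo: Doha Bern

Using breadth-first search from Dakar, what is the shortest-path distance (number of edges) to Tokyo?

Level 0: Dakar
Level 1: Bern, Lima, Riga
Level 2: Kigali, Kyoto, Manila, Quito, Tokyo
Level 3: Doha, Porto
Level 4: Rabat
Tokyo first appears at level 2.

2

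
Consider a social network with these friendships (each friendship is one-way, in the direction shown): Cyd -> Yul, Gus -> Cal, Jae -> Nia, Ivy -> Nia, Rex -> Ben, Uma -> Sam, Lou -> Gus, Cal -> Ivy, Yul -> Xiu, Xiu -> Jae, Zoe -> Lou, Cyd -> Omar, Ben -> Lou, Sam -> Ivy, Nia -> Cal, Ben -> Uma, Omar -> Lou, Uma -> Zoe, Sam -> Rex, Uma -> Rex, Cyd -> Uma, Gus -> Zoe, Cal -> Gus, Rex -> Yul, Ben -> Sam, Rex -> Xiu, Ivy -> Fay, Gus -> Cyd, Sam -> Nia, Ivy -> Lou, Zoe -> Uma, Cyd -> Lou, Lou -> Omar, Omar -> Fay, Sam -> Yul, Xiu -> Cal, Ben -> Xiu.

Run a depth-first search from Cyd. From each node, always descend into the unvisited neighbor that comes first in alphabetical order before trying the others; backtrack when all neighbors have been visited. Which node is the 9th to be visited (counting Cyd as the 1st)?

Uma

Visit Cyd
Cyd → Lou
Lou → Gus
Gus → Cal
Cal → Ivy
Ivy → Fay
Ivy → Nia
Gus → Zoe
Zoe → Uma
Uma → Rex
Rex → Ben
Ben → Sam
Sam → Yul
Yul → Xiu
Xiu → Jae
Lou → Omar

Visit order: Cyd, Lou, Gus, Cal, Ivy, Fay, Nia, Zoe, Uma, Rex, Ben, Sam, Yul, Xiu, Jae, Omar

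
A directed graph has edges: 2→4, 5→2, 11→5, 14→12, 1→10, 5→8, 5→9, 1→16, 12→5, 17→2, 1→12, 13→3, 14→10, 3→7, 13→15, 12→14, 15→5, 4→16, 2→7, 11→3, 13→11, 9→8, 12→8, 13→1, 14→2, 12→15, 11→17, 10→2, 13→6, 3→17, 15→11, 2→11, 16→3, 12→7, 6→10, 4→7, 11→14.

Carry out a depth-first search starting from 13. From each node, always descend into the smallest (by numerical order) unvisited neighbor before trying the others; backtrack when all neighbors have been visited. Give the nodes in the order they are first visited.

13 -> 1 -> 10 -> 2 -> 4 -> 7 -> 16 -> 3 -> 17 -> 11 -> 5 -> 8 -> 9 -> 14 -> 12 -> 15 -> 6

Visit 13
13 → 1
1 → 10
10 → 2
2 → 4
4 → 7
4 → 16
16 → 3
3 → 17
2 → 11
11 → 5
5 → 8
5 → 9
11 → 14
14 → 12
12 → 15
13 → 6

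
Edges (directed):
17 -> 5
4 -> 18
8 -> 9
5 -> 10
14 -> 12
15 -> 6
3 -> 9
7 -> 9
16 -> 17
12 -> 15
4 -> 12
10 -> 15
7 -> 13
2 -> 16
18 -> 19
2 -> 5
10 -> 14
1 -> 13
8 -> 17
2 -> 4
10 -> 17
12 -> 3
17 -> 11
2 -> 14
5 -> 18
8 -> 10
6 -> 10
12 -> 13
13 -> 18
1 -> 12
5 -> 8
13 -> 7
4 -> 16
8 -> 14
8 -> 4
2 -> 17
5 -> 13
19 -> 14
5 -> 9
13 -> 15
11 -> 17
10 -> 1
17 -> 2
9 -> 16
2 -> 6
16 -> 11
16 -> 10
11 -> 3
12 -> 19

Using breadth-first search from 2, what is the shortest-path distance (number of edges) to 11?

2

Level 0: 2
Level 1: 4, 5, 6, 14, 16, 17
Level 2: 8, 9, 10, 11, 12, 13, 18
Level 3: 1, 3, 7, 15, 19
11 first appears at level 2.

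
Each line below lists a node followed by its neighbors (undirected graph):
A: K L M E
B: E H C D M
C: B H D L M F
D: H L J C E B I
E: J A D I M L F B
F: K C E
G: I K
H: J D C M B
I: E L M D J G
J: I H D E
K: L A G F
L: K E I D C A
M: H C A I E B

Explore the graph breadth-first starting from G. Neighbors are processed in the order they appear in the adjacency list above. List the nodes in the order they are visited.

G → I → K → E → L → M → D → J → A → F → B → C → H

Visit G; enqueue I, K → queue [I, K]
Visit I; enqueue E, L, M, D, J → queue [K, E, L, M, D, J]
Visit K; enqueue A, F → queue [E, L, M, D, J, A, F]
Visit E; enqueue B → queue [L, M, D, J, A, F, B]
Visit L; enqueue C → queue [M, D, J, A, F, B, C]
Visit M; enqueue H → queue [D, J, A, F, B, C, H]
Visit D → queue [J, A, F, B, C, H]
Visit J → queue [A, F, B, C, H]
Visit A → queue [F, B, C, H]
Visit F → queue [B, C, H]
Visit B → queue [C, H]
Visit C → queue [H]
Visit H → queue []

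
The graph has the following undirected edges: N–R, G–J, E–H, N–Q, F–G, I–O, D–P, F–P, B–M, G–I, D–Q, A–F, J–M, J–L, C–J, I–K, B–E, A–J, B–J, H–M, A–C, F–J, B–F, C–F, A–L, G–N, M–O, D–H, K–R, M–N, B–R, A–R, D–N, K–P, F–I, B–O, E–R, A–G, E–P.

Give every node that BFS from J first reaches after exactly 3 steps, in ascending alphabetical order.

D, K, Q

Level 0: J
Level 1: A, B, C, F, G, L, M
Level 2: E, H, I, N, O, P, R
Level 3: D, K, Q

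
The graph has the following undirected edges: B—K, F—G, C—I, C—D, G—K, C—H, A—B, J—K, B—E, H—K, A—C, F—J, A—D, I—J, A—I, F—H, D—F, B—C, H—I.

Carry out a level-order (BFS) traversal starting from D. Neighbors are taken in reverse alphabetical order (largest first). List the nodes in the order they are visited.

D, F, C, A, J, H, G, I, B, K, E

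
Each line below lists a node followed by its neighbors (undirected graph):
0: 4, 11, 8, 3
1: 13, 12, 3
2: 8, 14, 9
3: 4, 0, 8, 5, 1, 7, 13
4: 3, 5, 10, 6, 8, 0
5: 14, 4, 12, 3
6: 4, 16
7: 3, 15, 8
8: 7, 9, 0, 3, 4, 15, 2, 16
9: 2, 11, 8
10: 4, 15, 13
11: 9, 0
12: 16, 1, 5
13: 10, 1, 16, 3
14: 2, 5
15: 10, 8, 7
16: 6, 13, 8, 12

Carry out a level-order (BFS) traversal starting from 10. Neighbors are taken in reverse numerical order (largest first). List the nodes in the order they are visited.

10 15 13 4 8 7 16 3 1 6 5 0 9 2 12 14 11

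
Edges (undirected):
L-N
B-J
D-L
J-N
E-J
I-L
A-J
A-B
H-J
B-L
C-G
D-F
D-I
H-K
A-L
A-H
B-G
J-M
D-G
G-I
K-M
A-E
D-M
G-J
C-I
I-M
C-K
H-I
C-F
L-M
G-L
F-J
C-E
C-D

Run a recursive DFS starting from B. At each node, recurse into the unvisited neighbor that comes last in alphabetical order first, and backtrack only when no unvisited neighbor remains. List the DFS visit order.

B → L → N → J → M → K → H → I → G → D → F → C → E → A

Visit B
B → L
L → N
N → J
J → M
M → K
K → H
H → I
I → G
G → D
D → F
F → C
C → E
E → A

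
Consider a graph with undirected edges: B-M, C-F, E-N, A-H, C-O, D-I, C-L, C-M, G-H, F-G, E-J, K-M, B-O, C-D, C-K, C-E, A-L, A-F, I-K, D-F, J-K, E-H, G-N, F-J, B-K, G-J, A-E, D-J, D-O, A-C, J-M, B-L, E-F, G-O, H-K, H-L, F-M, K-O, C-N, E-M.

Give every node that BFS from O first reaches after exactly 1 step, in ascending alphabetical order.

B, C, D, G, K

Level 0: O
Level 1: B, C, D, G, K
Level 2: A, E, F, H, I, J, L, M, N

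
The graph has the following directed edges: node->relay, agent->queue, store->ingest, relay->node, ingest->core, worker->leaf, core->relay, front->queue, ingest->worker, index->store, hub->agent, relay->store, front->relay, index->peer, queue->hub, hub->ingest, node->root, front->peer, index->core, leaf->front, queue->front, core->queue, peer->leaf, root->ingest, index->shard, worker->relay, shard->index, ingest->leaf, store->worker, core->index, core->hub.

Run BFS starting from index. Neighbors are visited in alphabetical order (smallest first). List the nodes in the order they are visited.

Visit index; enqueue core, peer, shard, store → queue [core, peer, shard, store]
Visit core; enqueue hub, queue, relay → queue [peer, shard, store, hub, queue, relay]
Visit peer; enqueue leaf → queue [shard, store, hub, queue, relay, leaf]
Visit shard → queue [store, hub, queue, relay, leaf]
Visit store; enqueue ingest, worker → queue [hub, queue, relay, leaf, ingest, worker]
Visit hub; enqueue agent → queue [queue, relay, leaf, ingest, worker, agent]
Visit queue; enqueue front → queue [relay, leaf, ingest, worker, agent, front]
Visit relay; enqueue node → queue [leaf, ingest, worker, agent, front, node]
Visit leaf → queue [ingest, worker, agent, front, node]
Visit ingest → queue [worker, agent, front, node]
Visit worker → queue [agent, front, node]
Visit agent → queue [front, node]
Visit front → queue [node]
Visit node; enqueue root → queue [root]
Visit root → queue []

index → core → peer → shard → store → hub → queue → relay → leaf → ingest → worker → agent → front → node → root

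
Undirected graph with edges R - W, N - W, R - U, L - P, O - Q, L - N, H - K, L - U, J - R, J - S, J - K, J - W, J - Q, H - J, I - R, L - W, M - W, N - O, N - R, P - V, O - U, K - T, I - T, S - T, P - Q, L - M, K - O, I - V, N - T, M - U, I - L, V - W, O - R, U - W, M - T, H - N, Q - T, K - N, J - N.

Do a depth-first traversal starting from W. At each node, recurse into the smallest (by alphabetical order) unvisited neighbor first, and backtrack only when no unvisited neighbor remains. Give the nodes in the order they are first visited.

Visit W
W → J
J → H
H → K
K → N
N → L
L → I
I → R
R → O
O → Q
Q → P
P → V
Q → T
T → M
M → U
T → S

W -> J -> H -> K -> N -> L -> I -> R -> O -> Q -> P -> V -> T -> M -> U -> S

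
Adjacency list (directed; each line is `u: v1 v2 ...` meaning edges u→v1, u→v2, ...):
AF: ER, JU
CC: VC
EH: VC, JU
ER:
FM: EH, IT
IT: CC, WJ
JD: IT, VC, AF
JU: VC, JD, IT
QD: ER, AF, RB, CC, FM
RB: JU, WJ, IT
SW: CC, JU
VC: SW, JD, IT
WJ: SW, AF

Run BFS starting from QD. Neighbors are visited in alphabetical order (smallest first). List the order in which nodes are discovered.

QD, AF, CC, ER, FM, RB, JU, VC, EH, IT, WJ, JD, SW

Visit QD; enqueue AF, CC, ER, FM, RB → queue [AF, CC, ER, FM, RB]
Visit AF; enqueue JU → queue [CC, ER, FM, RB, JU]
Visit CC; enqueue VC → queue [ER, FM, RB, JU, VC]
Visit ER → queue [FM, RB, JU, VC]
Visit FM; enqueue EH, IT → queue [RB, JU, VC, EH, IT]
Visit RB; enqueue WJ → queue [JU, VC, EH, IT, WJ]
Visit JU; enqueue JD → queue [VC, EH, IT, WJ, JD]
Visit VC; enqueue SW → queue [EH, IT, WJ, JD, SW]
Visit EH → queue [IT, WJ, JD, SW]
Visit IT → queue [WJ, JD, SW]
Visit WJ → queue [JD, SW]
Visit JD → queue [SW]
Visit SW → queue []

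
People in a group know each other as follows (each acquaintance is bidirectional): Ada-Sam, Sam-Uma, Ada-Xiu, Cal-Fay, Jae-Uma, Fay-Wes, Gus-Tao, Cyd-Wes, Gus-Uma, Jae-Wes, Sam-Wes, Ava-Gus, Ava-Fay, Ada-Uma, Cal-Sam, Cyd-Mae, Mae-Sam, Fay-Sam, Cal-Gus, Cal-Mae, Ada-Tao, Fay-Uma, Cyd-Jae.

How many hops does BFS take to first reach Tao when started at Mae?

3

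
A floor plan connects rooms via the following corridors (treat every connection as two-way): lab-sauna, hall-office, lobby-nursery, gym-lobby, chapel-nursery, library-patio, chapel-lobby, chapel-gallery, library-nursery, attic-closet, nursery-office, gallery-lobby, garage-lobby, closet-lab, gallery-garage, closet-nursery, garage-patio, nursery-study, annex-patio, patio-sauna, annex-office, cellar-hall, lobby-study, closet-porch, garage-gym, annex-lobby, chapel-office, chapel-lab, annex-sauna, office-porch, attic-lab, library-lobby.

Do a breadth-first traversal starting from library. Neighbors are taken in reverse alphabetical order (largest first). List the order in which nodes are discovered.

library, patio, nursery, lobby, sauna, garage, annex, study, office, closet, chapel, gym, gallery, lab, porch, hall, attic, cellar

Visit library; enqueue patio, nursery, lobby → queue [patio, nursery, lobby]
Visit patio; enqueue sauna, garage, annex → queue [nursery, lobby, sauna, garage, annex]
Visit nursery; enqueue study, office, closet, chapel → queue [lobby, sauna, garage, annex, study, office, closet, chapel]
Visit lobby; enqueue gym, gallery → queue [sauna, garage, annex, study, office, closet, chapel, gym, gallery]
Visit sauna; enqueue lab → queue [garage, annex, study, office, closet, chapel, gym, gallery, lab]
Visit garage → queue [annex, study, office, closet, chapel, gym, gallery, lab]
Visit annex → queue [study, office, closet, chapel, gym, gallery, lab]
Visit study → queue [office, closet, chapel, gym, gallery, lab]
Visit office; enqueue porch, hall → queue [closet, chapel, gym, gallery, lab, porch, hall]
Visit closet; enqueue attic → queue [chapel, gym, gallery, lab, porch, hall, attic]
Visit chapel → queue [gym, gallery, lab, porch, hall, attic]
Visit gym → queue [gallery, lab, porch, hall, attic]
Visit gallery → queue [lab, porch, hall, attic]
Visit lab → queue [porch, hall, attic]
Visit porch → queue [hall, attic]
Visit hall; enqueue cellar → queue [attic, cellar]
Visit attic → queue [cellar]
Visit cellar → queue []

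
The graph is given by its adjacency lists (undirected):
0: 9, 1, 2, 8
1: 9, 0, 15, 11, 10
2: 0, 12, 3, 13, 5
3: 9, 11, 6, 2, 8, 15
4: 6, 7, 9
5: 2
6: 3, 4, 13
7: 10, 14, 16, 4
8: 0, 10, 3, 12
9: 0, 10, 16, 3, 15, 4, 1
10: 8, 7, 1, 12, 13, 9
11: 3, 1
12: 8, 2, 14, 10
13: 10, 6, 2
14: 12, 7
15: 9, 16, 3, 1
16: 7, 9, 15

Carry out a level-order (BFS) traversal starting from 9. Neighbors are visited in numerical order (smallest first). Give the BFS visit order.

9 0 1 3 4 10 15 16 2 8 11 6 7 12 13 5 14

Visit 9; enqueue 0, 1, 3, 4, 10, 15, 16 → queue [0, 1, 3, 4, 10, 15, 16]
Visit 0; enqueue 2, 8 → queue [1, 3, 4, 10, 15, 16, 2, 8]
Visit 1; enqueue 11 → queue [3, 4, 10, 15, 16, 2, 8, 11]
Visit 3; enqueue 6 → queue [4, 10, 15, 16, 2, 8, 11, 6]
Visit 4; enqueue 7 → queue [10, 15, 16, 2, 8, 11, 6, 7]
Visit 10; enqueue 12, 13 → queue [15, 16, 2, 8, 11, 6, 7, 12, 13]
Visit 15 → queue [16, 2, 8, 11, 6, 7, 12, 13]
Visit 16 → queue [2, 8, 11, 6, 7, 12, 13]
Visit 2; enqueue 5 → queue [8, 11, 6, 7, 12, 13, 5]
Visit 8 → queue [11, 6, 7, 12, 13, 5]
Visit 11 → queue [6, 7, 12, 13, 5]
Visit 6 → queue [7, 12, 13, 5]
Visit 7; enqueue 14 → queue [12, 13, 5, 14]
Visit 12 → queue [13, 5, 14]
Visit 13 → queue [5, 14]
Visit 5 → queue [14]
Visit 14 → queue []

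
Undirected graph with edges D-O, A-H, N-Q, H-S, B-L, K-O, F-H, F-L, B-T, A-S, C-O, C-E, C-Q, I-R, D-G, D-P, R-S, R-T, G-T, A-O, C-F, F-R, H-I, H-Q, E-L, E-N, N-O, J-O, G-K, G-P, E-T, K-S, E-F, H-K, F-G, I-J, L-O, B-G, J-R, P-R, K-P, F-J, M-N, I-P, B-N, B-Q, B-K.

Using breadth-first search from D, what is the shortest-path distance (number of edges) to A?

Level 0: D
Level 1: G, O, P
Level 2: A, B, C, F, I, J, K, L, N, R, T
Level 3: E, H, M, Q, S
A first appears at level 2.

2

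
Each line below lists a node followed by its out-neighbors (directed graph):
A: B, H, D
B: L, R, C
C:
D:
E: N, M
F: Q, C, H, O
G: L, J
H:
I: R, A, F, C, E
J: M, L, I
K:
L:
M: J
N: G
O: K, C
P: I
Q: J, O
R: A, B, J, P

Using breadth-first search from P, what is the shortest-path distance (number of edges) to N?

3

Level 0: P
Level 1: I
Level 2: A, C, E, F, R
Level 3: B, D, H, J, M, N, O, Q
Level 4: G, K, L
N first appears at level 3.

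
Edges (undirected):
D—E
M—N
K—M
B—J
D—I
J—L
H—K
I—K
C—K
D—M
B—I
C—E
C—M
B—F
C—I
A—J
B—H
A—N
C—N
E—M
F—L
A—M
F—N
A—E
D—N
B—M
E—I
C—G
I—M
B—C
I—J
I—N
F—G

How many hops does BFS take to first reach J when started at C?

2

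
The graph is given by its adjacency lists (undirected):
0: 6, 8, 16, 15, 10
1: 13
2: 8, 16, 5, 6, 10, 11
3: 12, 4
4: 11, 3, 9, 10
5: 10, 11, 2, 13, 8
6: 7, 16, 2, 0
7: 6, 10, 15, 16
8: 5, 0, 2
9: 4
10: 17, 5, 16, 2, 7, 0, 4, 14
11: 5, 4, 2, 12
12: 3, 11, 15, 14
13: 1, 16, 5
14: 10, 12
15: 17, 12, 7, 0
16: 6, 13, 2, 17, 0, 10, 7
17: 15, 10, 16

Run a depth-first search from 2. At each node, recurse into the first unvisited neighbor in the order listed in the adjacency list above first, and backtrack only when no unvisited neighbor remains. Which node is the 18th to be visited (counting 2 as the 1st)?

0

Visit 2
2 → 8
8 → 5
5 → 10
10 → 17
17 → 15
15 → 12
12 → 3
3 → 4
4 → 11
4 → 9
12 → 14
15 → 7
7 → 6
6 → 16
16 → 13
13 → 1
16 → 0

Visit order: 2, 8, 5, 10, 17, 15, 12, 3, 4, 11, 9, 14, 7, 6, 16, 13, 1, 0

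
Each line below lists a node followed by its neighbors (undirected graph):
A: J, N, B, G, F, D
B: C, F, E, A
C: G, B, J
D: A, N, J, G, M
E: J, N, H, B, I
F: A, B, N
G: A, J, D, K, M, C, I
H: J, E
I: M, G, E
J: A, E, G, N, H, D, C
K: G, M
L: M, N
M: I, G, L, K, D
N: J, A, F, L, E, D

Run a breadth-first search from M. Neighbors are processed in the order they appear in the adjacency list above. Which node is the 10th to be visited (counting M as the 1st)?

C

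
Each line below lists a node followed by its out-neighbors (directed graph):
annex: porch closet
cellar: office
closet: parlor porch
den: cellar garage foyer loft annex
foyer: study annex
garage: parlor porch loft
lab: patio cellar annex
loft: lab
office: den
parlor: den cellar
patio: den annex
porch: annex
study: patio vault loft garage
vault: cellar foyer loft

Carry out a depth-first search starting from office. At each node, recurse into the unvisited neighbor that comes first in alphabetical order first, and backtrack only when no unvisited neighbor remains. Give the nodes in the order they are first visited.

office, den, annex, closet, parlor, cellar, porch, foyer, study, garage, loft, lab, patio, vault

Visit office
office → den
den → annex
annex → closet
closet → parlor
parlor → cellar
closet → porch
den → foyer
foyer → study
study → garage
garage → loft
loft → lab
lab → patio
study → vault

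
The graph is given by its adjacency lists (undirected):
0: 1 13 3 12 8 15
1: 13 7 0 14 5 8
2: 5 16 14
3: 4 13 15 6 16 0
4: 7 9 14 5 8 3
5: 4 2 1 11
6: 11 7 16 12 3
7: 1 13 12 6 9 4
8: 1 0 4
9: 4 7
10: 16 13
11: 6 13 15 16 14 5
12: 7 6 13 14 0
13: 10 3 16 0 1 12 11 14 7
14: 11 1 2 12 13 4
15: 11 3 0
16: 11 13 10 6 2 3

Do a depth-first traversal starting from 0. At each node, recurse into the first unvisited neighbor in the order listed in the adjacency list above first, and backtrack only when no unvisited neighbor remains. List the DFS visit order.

0, 1, 13, 10, 16, 11, 6, 7, 12, 14, 2, 5, 4, 9, 8, 3, 15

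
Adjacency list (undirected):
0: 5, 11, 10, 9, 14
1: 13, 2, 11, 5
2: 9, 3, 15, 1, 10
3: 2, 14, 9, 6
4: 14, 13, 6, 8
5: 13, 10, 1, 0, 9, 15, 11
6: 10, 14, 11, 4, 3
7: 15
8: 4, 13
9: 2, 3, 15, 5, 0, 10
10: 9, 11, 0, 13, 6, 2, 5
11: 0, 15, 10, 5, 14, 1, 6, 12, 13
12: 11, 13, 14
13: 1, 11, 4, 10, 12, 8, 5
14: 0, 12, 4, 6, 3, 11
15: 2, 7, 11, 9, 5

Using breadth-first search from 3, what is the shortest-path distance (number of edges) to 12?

2

Level 0: 3
Level 1: 2, 6, 9, 14
Level 2: 0, 1, 4, 5, 10, 11, 12, 15
Level 3: 7, 8, 13
12 first appears at level 2.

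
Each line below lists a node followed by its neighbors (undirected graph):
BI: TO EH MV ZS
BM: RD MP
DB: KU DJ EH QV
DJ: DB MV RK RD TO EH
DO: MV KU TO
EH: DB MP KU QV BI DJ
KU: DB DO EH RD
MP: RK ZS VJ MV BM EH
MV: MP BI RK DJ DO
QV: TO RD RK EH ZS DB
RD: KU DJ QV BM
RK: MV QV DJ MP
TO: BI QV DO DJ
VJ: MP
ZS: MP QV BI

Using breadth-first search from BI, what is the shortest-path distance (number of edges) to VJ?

Level 0: BI
Level 1: EH, MV, TO, ZS
Level 2: DB, DJ, DO, KU, MP, QV, RK
Level 3: BM, RD, VJ
VJ first appears at level 3.

3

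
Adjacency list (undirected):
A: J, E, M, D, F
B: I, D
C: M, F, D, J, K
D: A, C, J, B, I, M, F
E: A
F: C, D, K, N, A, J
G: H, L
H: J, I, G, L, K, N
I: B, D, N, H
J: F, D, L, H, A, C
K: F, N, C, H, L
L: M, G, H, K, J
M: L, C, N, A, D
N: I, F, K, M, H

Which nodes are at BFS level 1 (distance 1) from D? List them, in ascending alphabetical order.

A, B, C, F, I, J, M

Level 0: D
Level 1: A, B, C, F, I, J, M
Level 2: E, H, K, L, N
Level 3: G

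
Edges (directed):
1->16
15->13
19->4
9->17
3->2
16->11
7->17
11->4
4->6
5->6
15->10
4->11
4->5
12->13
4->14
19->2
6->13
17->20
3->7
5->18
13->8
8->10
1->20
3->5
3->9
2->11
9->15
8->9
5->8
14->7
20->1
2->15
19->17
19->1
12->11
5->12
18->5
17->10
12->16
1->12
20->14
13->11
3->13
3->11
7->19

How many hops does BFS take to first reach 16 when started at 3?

3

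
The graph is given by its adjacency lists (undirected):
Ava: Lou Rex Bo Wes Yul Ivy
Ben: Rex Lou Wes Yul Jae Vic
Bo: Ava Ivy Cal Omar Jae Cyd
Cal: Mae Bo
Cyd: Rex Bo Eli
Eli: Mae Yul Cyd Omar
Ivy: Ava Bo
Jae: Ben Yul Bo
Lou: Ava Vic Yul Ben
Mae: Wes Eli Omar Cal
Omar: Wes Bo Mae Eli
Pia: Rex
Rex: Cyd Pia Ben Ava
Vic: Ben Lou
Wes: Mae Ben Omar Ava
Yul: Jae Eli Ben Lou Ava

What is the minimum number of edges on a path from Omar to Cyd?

2

Level 0: Omar
Level 1: Bo, Eli, Mae, Wes
Level 2: Ava, Ben, Cal, Cyd, Ivy, Jae, Yul
Level 3: Lou, Rex, Vic
Level 4: Pia
Cyd first appears at level 2.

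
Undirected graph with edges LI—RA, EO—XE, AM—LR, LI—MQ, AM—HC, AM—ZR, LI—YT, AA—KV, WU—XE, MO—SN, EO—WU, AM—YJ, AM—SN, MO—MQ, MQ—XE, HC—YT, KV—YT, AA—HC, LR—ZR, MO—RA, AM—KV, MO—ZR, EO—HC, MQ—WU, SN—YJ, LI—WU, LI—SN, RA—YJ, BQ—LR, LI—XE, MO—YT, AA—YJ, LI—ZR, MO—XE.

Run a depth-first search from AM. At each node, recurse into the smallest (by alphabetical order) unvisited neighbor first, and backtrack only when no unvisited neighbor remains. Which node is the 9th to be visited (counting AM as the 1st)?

RA

Visit AM
AM → HC
HC → AA
AA → KV
KV → YT
YT → LI
LI → MQ
MQ → MO
MO → RA
RA → YJ
YJ → SN
MO → XE
XE → EO
EO → WU
MO → ZR
ZR → LR
LR → BQ

Visit order: AM, HC, AA, KV, YT, LI, MQ, MO, RA, YJ, SN, XE, EO, WU, ZR, LR, BQ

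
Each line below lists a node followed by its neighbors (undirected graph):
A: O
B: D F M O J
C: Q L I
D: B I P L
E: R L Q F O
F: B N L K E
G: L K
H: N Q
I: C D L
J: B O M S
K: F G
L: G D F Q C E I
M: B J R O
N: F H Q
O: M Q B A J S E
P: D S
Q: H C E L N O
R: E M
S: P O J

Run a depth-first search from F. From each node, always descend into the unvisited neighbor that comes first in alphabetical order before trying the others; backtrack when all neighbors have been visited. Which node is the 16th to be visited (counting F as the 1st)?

H

Visit F
F → B
B → D
D → I
I → C
C → L
L → E
E → O
O → A
O → J
J → M
M → R
J → S
S → P
O → Q
Q → H
H → N
L → G
G → K

Visit order: F, B, D, I, C, L, E, O, A, J, M, R, S, P, Q, H, N, G, K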